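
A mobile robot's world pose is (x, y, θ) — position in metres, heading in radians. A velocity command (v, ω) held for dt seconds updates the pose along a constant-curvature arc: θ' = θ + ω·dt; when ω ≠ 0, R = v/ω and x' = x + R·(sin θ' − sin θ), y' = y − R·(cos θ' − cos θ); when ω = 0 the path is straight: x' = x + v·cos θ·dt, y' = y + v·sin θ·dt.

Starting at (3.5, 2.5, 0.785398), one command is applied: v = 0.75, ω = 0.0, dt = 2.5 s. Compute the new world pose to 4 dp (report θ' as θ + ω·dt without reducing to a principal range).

(4.8258, 3.8258, 0.7854)

θ' = 0.7854 + 0.0·2.5 = 0.7854
ω = 0 → straight: x' = 3.5 + 0.75·cos(0.7854)·2.5 = 4.8258
y' = 2.5 + 0.75·sin(0.7854)·2.5 = 3.8258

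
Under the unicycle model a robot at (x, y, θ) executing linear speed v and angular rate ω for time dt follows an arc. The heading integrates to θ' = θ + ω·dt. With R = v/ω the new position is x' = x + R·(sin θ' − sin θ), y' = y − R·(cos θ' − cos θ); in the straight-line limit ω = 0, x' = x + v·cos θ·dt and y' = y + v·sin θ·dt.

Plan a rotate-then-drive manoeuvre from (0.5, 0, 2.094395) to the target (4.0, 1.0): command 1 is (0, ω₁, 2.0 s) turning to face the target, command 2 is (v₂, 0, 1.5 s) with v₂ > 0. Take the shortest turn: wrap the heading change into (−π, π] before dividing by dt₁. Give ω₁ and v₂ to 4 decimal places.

heading to target = atan2(1−0, 4−0.5) = 0.2783
Δθ = wrap(0.2783 − 2.0944) = -1.8161; ω₁ = Δθ/dt₁ = -0.9080
distance = √((4−0.5)² + (1−0)²) = 3.6401; v₂ = distance/dt₂ = 2.4267

ω₁ = -0.9080, v₂ = 2.4267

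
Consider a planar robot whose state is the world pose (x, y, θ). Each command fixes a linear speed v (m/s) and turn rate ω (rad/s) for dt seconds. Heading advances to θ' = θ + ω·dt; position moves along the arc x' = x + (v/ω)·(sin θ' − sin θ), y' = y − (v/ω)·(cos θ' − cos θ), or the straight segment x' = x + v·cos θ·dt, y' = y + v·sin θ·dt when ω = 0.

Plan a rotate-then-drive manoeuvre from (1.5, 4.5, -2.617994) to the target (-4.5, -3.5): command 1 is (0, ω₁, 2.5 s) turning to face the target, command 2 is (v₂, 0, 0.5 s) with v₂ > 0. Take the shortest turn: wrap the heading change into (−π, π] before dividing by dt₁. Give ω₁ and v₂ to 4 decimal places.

heading to target = atan2(-3.5−4.5, -4.5−1.5) = -2.2143
Δθ = wrap(-2.2143 − -2.6180) = 0.4037; ω₁ = Δθ/dt₁ = 0.1615
distance = √((-4.5−1.5)² + (-3.5−4.5)²) = 10.0000; v₂ = distance/dt₂ = 20.0000

ω₁ = 0.1615, v₂ = 20.0000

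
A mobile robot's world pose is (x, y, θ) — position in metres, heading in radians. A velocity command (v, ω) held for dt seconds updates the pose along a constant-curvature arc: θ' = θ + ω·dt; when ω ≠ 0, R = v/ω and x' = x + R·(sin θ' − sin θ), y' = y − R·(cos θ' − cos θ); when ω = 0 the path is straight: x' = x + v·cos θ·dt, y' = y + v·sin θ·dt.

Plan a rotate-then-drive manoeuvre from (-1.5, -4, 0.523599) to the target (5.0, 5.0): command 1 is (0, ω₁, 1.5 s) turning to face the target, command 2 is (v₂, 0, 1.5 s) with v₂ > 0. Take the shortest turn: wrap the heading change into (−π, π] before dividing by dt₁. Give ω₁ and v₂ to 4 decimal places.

ω₁ = 0.2811, v₂ = 7.4012

heading to target = atan2(5−-4, 5−-1.5) = 0.9453
Δθ = wrap(0.9453 − 0.5236) = 0.4217; ω₁ = Δθ/dt₁ = 0.2811
distance = √((5−-1.5)² + (5−-4)²) = 11.1018; v₂ = distance/dt₂ = 7.4012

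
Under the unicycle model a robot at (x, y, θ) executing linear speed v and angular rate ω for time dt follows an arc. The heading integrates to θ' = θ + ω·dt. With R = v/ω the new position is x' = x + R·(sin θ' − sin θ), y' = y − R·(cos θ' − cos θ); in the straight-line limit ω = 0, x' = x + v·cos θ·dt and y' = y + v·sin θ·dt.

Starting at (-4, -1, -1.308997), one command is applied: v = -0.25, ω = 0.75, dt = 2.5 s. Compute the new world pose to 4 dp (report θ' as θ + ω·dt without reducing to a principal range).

θ' = -1.3090 + 0.75·2.5 = 0.5660
R = v/ω = -0.25/0.75 = -0.3333
x' = -4 + -0.3333·(sin 0.5660 − sin -1.3090) = -4.5007
y' = -1 − -0.3333·(cos 0.5660 − cos -1.3090) = -0.8049

(-4.5007, -0.8049, 0.5660)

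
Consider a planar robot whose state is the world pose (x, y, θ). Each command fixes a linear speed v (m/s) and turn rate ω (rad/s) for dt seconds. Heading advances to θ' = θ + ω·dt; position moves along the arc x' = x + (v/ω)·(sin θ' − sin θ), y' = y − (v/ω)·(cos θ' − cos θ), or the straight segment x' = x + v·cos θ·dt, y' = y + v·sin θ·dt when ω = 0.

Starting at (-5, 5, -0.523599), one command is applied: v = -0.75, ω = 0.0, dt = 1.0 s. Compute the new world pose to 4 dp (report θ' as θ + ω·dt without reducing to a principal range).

θ' = -0.5236 + 0.0·1.0 = -0.5236
ω = 0 → straight: x' = -5 + -0.75·cos(-0.5236)·1.0 = -5.6495
y' = 5 + -0.75·sin(-0.5236)·1.0 = 5.3750

(-5.6495, 5.3750, -0.5236)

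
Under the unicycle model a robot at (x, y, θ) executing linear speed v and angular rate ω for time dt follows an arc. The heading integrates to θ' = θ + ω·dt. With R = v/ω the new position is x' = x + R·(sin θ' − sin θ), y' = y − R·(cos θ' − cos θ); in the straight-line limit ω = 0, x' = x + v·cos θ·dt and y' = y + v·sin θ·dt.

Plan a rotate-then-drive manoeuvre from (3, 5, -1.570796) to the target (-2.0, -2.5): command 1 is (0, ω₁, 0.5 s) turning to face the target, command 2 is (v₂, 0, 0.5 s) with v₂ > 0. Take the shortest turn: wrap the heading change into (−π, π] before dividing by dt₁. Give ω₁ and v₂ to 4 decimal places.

heading to target = atan2(-2.5−5, -2−3) = -2.1588
Δθ = wrap(-2.1588 − -1.5708) = -0.5880; ω₁ = Δθ/dt₁ = -1.1760
distance = √((-2−3)² + (-2.5−5)²) = 9.0139; v₂ = distance/dt₂ = 18.0278

ω₁ = -1.1760, v₂ = 18.0278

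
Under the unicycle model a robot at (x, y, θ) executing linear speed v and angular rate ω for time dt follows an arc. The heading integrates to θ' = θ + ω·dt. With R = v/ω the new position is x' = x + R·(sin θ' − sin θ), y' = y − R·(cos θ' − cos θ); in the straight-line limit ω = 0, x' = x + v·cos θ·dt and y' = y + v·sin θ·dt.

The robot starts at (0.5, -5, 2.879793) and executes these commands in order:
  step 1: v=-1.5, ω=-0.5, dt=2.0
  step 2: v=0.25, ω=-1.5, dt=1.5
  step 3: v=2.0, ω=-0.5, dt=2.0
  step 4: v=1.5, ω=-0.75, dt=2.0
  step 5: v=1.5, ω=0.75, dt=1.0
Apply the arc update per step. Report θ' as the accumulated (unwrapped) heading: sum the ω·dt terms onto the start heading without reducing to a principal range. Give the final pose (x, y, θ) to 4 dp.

step 1: θ'=1.8798 (R=3.0000) → pose (2.5815, -6.9855, 1.8798)
step 2: θ'=-0.3702 (R=-0.1667) → pose (2.8005, -6.7794, -0.3702)
step 3: θ'=-1.3702 (R=-4.0000) → pose (5.2731, -9.7114, -1.3702)
step 4: θ'=-2.8702 (R=-2.0000) → pose (3.8493, -12.0367, -2.8702)
step 5: θ'=-2.1202 (R=2.0000) → pose (2.6798, -12.9192, -2.1202)

(2.6798, -12.9192, -2.1202)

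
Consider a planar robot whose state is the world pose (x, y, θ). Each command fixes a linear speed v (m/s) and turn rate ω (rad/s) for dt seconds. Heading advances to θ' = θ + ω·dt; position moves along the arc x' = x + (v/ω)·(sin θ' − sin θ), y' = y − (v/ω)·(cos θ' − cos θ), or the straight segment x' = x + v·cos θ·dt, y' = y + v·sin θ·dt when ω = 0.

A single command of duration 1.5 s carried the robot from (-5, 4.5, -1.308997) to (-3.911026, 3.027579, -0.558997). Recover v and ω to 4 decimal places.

Δθ = -0.558997 − -1.308997 = 0.750000
ω = Δθ/dt = 0.750000/1.5 = 0.5000
R = −Δy/(cos θ' − cos θ) = 2.5000
v = R·ω = 2.5000·0.5000 = 1.2500

v = 1.2500, ω = 0.5000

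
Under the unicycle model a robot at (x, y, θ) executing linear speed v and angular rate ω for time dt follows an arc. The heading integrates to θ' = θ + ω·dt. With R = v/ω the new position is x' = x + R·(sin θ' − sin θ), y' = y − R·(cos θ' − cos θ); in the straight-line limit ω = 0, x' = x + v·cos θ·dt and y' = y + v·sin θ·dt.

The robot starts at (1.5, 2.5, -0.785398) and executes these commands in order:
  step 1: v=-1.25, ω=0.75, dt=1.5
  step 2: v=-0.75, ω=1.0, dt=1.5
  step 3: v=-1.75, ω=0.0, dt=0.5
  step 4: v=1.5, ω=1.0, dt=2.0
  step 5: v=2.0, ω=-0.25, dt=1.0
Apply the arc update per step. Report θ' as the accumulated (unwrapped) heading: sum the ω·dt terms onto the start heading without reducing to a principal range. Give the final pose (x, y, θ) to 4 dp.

(-4.5609, 0.8123, 3.5896)

step 1: θ'=0.3396 (R=-1.6667) → pose (-0.2337, 2.8930, 0.3396)
step 2: θ'=1.8396 (R=-0.7500) → pose (-0.7069, 1.9866, 1.8396)
step 3: θ'=1.8396 (straight) → pose (-0.4745, 1.1430, 1.8396)
step 4: θ'=3.8396 (R=1.5000) → pose (-2.8847, 1.8939, 3.8396)
step 5: θ'=3.5896 (R=-8.0000) → pose (-4.5609, 0.8123, 3.5896)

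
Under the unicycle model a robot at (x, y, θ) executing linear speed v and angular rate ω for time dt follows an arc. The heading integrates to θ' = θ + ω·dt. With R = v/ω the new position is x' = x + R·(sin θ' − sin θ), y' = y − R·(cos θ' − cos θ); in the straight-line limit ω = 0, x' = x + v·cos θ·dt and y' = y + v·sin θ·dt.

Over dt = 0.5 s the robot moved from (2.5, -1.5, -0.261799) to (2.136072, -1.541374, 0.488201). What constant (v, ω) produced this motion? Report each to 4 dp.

Δθ = 0.488201 − -0.261799 = 0.750000
ω = Δθ/dt = 0.750000/0.5 = 1.5000
R = Δx/(sin θ' − sin θ) = -0.5000
v = R·ω = -0.5000·1.5000 = -0.7500

v = -0.7500, ω = 1.5000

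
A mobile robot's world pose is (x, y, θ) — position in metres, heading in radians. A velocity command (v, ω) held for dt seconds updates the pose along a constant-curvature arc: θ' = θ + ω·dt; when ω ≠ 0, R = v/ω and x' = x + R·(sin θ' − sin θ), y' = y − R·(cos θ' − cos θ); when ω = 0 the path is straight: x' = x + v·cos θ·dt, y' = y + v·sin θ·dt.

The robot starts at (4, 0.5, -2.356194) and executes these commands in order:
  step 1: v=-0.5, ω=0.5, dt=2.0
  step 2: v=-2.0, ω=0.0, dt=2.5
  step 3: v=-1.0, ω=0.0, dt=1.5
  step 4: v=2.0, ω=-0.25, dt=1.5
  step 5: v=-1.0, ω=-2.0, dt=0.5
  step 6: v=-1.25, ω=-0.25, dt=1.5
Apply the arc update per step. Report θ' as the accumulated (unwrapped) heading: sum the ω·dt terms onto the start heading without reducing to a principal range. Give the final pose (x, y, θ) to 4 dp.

(5.0786, 5.5803, -3.1062)

step 1: θ'=-1.3562 (R=-1.0000) → pose (4.2700, 1.4201, -1.3562)
step 2: θ'=-1.3562 (straight) → pose (3.2052, 6.3054, -1.3562)
step 3: θ'=-1.3562 (straight) → pose (2.8857, 7.7710, -1.3562)
step 4: θ'=-1.7312 (R=-8.0000) → pose (2.9665, 4.7896, -1.7312)
step 5: θ'=-2.7312 (R=0.5000) → pose (3.2606, 5.1682, -2.7312)
step 6: θ'=-3.1062 (R=5.0000) → pose (5.0786, 5.5803, -3.1062)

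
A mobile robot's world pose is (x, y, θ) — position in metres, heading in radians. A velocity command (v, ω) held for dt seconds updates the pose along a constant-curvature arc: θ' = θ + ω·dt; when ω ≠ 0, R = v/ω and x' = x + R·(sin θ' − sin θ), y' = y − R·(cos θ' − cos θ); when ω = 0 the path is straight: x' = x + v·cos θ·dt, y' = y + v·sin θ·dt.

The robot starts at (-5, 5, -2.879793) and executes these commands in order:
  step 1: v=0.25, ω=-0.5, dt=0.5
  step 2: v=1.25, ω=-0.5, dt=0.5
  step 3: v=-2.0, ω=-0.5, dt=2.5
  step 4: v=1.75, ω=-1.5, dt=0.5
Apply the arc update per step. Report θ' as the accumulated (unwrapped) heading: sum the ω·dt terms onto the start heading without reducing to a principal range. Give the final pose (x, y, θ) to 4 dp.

(-2.4540, 2.3147, -5.3798)

step 1: θ'=-3.1298 (R=-0.5000) → pose (-5.1235, 4.9830, -3.1298)
step 2: θ'=-3.3798 (R=-2.5000) → pose (-5.7429, 5.0534, -3.3798)
step 3: θ'=-4.6298 (R=4.0000) → pose (-2.7003, 1.4964, -4.6298)
step 4: θ'=-5.3798 (R=-1.1667) → pose (-2.4540, 2.3147, -5.3798)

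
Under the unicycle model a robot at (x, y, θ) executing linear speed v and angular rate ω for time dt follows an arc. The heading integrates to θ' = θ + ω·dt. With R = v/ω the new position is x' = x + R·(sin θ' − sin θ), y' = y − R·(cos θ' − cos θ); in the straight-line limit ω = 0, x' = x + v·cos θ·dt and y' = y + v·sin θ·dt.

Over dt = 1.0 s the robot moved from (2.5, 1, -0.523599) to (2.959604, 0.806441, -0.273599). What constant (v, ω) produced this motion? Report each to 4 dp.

v = 0.5000, ω = 0.2500

Δθ = -0.273599 − -0.523599 = 0.250000
ω = Δθ/dt = 0.250000/1.0 = 0.2500
R = Δx/(sin θ' − sin θ) = 2.0000
v = R·ω = 2.0000·0.2500 = 0.5000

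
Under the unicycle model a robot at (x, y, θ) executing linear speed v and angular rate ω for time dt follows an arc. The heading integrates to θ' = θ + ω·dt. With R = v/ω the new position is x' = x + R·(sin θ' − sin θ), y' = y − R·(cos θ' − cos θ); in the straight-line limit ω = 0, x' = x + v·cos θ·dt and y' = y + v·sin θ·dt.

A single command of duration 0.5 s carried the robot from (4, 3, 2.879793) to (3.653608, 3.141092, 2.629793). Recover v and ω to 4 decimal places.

v = 0.7500, ω = -0.5000

Δθ = 2.629793 − 2.879793 = -0.250000
ω = Δθ/dt = -0.250000/0.5 = -0.5000
R = Δx/(sin θ' − sin θ) = -1.5000
v = R·ω = -1.5000·-0.5000 = 0.7500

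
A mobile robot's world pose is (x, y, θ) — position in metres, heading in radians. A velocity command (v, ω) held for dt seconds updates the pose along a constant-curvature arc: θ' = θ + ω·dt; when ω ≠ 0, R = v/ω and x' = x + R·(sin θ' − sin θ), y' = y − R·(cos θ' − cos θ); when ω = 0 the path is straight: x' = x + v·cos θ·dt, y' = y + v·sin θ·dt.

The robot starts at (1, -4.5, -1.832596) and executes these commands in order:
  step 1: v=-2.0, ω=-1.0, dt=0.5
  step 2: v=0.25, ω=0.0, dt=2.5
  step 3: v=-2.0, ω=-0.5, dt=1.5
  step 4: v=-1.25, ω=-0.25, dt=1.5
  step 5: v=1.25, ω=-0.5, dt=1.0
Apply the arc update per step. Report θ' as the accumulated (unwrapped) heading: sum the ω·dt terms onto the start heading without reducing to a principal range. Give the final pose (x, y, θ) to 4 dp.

step 1: θ'=-2.3326 (R=2.0000) → pose (1.4847, -3.6372, -2.3326)
step 2: θ'=-2.3326 (straight) → pose (1.0533, -4.0894, -2.3326)
step 3: θ'=-3.0826 (R=4.0000) → pose (3.7118, -2.8573, -3.0826)
step 4: θ'=-3.4576 (R=5.0000) → pose (5.5605, -3.0962, -3.4576)
step 5: θ'=-3.9576 (R=-2.5000) → pose (4.5164, -2.4328, -3.9576)

(4.5164, -2.4328, -3.9576)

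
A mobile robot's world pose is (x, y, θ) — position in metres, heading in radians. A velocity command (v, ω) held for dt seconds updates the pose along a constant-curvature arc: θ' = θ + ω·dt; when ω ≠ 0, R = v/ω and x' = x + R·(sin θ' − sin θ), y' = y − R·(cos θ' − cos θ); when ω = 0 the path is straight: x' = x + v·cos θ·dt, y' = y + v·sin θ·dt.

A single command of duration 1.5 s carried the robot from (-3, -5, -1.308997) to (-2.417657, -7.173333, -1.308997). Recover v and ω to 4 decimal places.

Δθ = -1.308997 − -1.308997 = 0.000000
ω = Δθ/dt = 0.000000/1.5 = 0.0000
ω = 0 → v = (Δx·cos θ + Δy·sin θ)/dt = 1.5000

v = 1.5000, ω = 0.0000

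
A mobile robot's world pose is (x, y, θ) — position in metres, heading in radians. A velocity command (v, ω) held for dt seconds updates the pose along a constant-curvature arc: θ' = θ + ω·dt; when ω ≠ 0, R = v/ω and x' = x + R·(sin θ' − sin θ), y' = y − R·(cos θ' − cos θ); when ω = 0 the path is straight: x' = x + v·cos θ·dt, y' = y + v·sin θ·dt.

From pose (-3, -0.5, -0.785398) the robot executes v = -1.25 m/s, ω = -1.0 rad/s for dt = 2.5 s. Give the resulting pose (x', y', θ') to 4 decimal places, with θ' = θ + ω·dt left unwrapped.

(-1.9370, 1.6210, -3.2854)

θ' = -0.7854 + -1.0·2.5 = -3.2854
R = v/ω = -1.25/-1.0 = 1.2500
x' = -3 + 1.2500·(sin -3.2854 − sin -0.7854) = -1.9370
y' = -0.5 − 1.2500·(cos -3.2854 − cos -0.7854) = 1.6210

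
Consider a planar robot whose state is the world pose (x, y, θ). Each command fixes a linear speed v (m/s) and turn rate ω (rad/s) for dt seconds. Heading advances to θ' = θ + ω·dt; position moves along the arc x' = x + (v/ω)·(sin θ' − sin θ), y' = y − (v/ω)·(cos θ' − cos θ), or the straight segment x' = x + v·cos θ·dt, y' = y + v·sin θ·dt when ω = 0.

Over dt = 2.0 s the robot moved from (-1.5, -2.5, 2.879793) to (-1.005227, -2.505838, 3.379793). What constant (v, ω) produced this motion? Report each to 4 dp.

v = -0.2500, ω = 0.2500

Δθ = 3.379793 − 2.879793 = 0.500000
ω = Δθ/dt = 0.500000/2.0 = 0.2500
R = Δx/(sin θ' − sin θ) = -1.0000
v = R·ω = -1.0000·0.2500 = -0.2500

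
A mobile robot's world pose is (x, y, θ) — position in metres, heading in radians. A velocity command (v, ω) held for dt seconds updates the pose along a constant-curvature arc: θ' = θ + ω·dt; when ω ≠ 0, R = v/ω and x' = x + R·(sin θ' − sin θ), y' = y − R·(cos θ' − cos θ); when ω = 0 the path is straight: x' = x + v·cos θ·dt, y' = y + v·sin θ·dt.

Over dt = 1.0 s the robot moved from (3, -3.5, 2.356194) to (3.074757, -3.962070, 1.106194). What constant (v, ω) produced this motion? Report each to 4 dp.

Δθ = 1.106194 − 2.356194 = -1.250000
ω = Δθ/dt = -1.250000/1.0 = -1.2500
R = −Δy/(cos θ' − cos θ) = 0.4000
v = R·ω = 0.4000·-1.2500 = -0.5000

v = -0.5000, ω = -1.2500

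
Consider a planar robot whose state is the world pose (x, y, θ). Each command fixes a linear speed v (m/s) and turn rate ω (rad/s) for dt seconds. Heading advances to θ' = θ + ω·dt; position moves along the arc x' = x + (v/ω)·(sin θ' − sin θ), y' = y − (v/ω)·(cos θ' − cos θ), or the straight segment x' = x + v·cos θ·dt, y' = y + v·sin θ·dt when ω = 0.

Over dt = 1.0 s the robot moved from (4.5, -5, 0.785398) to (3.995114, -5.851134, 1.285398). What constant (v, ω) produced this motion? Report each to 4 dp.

Δθ = 1.285398 − 0.785398 = 0.500000
ω = Δθ/dt = 0.500000/1.0 = 0.5000
R = −Δy/(cos θ' − cos θ) = -2.0000
v = R·ω = -2.0000·0.5000 = -1.0000

v = -1.0000, ω = 0.5000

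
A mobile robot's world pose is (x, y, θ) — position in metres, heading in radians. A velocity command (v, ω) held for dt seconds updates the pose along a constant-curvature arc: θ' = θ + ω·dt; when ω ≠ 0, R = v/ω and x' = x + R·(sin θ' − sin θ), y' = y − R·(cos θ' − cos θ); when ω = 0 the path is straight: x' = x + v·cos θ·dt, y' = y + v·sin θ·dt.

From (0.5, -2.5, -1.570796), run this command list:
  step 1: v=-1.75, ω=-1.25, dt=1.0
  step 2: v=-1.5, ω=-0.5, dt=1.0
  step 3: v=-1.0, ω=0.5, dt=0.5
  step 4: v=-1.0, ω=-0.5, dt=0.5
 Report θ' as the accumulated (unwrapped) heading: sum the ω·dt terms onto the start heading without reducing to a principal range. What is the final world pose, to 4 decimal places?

(3.9352, -1.1205, -3.3208)

step 1: θ'=-2.8208 (R=1.4000) → pose (1.4585, -1.1714, -2.8208)
step 2: θ'=-3.3208 (R=3.0000) → pose (2.9393, -1.0664, -3.3208)
step 3: θ'=-3.0708 (R=-2.0000) → pose (3.4372, -1.0934, -3.0708)
step 4: θ'=-3.3208 (R=2.0000) → pose (3.9352, -1.1205, -3.3208)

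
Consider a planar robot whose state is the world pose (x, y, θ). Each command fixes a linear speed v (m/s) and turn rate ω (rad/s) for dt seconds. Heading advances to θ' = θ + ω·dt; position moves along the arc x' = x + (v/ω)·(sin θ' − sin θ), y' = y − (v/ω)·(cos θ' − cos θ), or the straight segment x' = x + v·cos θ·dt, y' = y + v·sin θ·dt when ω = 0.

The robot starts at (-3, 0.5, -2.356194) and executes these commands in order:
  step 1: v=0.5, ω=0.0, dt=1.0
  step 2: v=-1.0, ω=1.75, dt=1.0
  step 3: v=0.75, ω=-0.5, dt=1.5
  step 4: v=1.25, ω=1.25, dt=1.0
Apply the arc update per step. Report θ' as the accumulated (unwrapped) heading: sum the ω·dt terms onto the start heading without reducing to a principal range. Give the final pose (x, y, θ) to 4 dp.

(-1.9500, -0.6746, -0.1062)

step 1: θ'=-2.3562 (straight) → pose (-3.3536, 0.1464, -2.3562)
step 2: θ'=-0.6062 (R=-0.5714) → pose (-3.4320, 1.0201, -0.6062)
step 3: θ'=-1.3562 (R=-1.5000) → pose (-2.8211, 0.1068, -1.3562)
step 4: θ'=-0.1062 (R=1.0000) → pose (-1.9500, -0.6746, -0.1062)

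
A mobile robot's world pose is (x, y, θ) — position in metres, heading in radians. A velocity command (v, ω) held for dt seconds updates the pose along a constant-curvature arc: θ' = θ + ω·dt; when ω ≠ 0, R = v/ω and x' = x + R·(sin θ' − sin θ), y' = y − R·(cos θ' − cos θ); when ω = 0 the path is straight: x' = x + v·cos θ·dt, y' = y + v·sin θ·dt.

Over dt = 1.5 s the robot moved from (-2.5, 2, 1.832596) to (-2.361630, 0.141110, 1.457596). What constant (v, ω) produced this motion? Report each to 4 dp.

Δθ = 1.457596 − 1.832596 = -0.375000
ω = Δθ/dt = -0.375000/1.5 = -0.2500
R = −Δy/(cos θ' − cos θ) = 5.0000
v = R·ω = 5.0000·-0.2500 = -1.2500

v = -1.2500, ω = -0.2500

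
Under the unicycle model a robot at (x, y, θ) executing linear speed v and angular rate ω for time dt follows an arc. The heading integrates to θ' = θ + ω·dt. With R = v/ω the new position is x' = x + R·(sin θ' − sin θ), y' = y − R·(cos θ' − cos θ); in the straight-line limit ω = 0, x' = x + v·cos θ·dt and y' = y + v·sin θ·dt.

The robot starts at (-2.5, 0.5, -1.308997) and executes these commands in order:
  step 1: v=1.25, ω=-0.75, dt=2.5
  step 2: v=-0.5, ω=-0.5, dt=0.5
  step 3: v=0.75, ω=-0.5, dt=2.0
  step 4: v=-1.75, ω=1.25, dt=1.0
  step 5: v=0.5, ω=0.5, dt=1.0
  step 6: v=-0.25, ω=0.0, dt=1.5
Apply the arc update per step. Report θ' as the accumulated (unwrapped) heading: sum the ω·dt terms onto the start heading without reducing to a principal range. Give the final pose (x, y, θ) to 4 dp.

step 1: θ'=-3.1840 (R=-1.6667) → pose (-4.1805, -1.5965, -3.1840)
step 2: θ'=-3.4340 (R=1.0000) → pose (-3.9347, -1.6381, -3.4340)
step 3: θ'=-4.4340 (R=-1.5000) → pose (-4.9445, -0.6140, -4.4340)
step 4: θ'=-3.1840 (R=-1.4000) → pose (-3.6578, -1.6280, -3.1840)
step 5: θ'=-2.6840 (R=1.0000) → pose (-4.1420, -1.7300, -2.6840)
step 6: θ'=-2.6840 (straight) → pose (-3.8055, -1.5643, -2.6840)

(-3.8055, -1.5643, -2.6840)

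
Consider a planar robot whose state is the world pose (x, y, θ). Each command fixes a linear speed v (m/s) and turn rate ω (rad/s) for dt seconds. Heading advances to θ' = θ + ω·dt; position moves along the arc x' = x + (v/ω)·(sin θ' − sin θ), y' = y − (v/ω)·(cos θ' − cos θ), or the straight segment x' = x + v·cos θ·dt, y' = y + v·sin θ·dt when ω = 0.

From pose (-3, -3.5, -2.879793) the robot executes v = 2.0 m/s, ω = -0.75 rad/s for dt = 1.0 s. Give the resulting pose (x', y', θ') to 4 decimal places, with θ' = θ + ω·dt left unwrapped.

θ' = -2.8798 + -0.75·1.0 = -3.6298
R = v/ω = 2.0/-0.75 = -2.6667
x' = -3 + -2.6667·(sin -3.6298 − sin -2.8798) = -4.9410
y' = -3.5 − -2.6667·(cos -3.6298 − cos -2.8798) = -3.2793

(-4.9410, -3.2793, -3.6298)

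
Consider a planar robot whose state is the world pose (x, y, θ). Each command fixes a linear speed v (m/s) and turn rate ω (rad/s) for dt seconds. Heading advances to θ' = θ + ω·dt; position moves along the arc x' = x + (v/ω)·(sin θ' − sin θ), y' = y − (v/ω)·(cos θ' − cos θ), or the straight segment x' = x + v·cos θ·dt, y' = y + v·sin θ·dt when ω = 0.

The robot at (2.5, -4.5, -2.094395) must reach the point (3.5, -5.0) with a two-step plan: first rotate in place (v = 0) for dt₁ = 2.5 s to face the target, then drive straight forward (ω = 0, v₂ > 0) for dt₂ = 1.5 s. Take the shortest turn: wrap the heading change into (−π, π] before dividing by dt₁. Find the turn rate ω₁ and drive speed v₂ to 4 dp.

heading to target = atan2(-5−-4.5, 3.5−2.5) = -0.4636
Δθ = wrap(-0.4636 − -2.0944) = 1.6307; ω₁ = Δθ/dt₁ = 0.6523
distance = √((3.5−2.5)² + (-5−-4.5)²) = 1.1180; v₂ = distance/dt₂ = 0.7454

ω₁ = 0.6523, v₂ = 0.7454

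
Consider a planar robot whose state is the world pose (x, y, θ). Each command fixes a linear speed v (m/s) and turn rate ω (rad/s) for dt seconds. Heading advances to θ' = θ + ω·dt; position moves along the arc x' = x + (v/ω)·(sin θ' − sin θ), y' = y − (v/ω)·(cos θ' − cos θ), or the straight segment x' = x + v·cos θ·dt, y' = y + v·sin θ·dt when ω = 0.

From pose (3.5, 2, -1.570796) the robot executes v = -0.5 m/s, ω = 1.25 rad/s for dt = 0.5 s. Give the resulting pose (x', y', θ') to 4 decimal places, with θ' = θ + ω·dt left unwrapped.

θ' = -1.5708 + 1.25·0.5 = -0.9458
R = v/ω = -0.5/1.25 = -0.4000
x' = 3.5 + -0.4000·(sin -0.9458 − sin -1.5708) = 3.4244
y' = 2 − -0.4000·(cos -0.9458 − cos -1.5708) = 2.2340

(3.4244, 2.2340, -0.9458)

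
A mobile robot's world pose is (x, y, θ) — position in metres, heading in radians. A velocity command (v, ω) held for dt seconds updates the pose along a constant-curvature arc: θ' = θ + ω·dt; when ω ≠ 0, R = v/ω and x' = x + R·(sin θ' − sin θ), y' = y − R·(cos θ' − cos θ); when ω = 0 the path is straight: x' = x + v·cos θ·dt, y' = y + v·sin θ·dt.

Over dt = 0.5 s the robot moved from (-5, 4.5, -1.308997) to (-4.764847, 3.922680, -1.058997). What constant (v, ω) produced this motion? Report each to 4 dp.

v = 1.2500, ω = 0.5000

Δθ = -1.058997 − -1.308997 = 0.250000
ω = Δθ/dt = 0.250000/0.5 = 0.5000
R = −Δy/(cos θ' − cos θ) = 2.5000
v = R·ω = 2.5000·0.5000 = 1.2500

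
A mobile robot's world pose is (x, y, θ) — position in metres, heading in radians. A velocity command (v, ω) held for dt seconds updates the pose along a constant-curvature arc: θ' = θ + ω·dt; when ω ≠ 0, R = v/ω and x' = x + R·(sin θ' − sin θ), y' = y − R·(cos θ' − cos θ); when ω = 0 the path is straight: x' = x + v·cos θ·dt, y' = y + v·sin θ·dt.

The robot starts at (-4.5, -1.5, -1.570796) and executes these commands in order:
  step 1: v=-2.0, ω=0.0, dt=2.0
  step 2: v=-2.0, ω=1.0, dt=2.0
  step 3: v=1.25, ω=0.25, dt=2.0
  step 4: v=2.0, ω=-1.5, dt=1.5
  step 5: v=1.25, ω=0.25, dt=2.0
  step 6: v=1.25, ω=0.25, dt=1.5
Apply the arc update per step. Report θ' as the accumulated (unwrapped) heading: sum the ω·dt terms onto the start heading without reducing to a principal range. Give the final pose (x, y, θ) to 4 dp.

(-0.3586, 2.1303, -0.4458)

step 1: θ'=-1.5708 (straight) → pose (-4.5000, 2.5000, -1.5708)
step 2: θ'=0.4292 (R=-2.0000) → pose (-7.3323, 4.3186, 0.4292)
step 3: θ'=0.9292 (R=5.0000) → pose (-5.4073, 5.8727, 0.9292)
step 4: θ'=-1.3208 (R=-1.3333) → pose (-3.0472, 5.4046, -1.3208)
step 5: θ'=-0.8208 (R=5.0000) → pose (-1.8611, 3.2335, -0.8208)
step 6: θ'=-0.4458 (R=5.0000) → pose (-0.3586, 2.1303, -0.4458)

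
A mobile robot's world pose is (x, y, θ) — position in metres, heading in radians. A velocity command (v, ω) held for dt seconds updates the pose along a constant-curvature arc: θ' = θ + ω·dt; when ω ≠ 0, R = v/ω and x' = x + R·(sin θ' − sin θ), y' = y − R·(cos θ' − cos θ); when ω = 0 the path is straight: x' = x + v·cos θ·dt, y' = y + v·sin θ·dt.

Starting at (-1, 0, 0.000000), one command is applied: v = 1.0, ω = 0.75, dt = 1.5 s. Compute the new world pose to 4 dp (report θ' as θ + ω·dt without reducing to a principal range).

θ' = 0.0000 + 0.75·1.5 = 1.1250
R = v/ω = 1.0/0.75 = 1.3333
x' = -1 + 1.3333·(sin 1.1250 − sin 0.0000) = 0.2030
y' = 0 − 1.3333·(cos 1.1250 − cos 0.0000) = 0.7584

(0.2030, 0.7584, 1.1250)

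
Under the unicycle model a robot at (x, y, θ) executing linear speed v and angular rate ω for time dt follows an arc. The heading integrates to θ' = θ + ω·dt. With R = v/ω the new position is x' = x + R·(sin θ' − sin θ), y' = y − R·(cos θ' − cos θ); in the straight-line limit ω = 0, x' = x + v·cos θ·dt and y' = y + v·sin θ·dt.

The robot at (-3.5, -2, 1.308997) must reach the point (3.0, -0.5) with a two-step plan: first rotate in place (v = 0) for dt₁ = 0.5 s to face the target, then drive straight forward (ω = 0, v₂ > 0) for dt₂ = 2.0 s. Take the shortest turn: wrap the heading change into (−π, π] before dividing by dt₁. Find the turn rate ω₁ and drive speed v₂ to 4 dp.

heading to target = atan2(-0.5−-2, 3−-3.5) = 0.2268
Δθ = wrap(0.2268 − 1.3090) = -1.0822; ω₁ = Δθ/dt₁ = -2.1644
distance = √((3−-3.5)² + (-0.5−-2)²) = 6.6708; v₂ = distance/dt₂ = 3.3354

ω₁ = -2.1644, v₂ = 3.3354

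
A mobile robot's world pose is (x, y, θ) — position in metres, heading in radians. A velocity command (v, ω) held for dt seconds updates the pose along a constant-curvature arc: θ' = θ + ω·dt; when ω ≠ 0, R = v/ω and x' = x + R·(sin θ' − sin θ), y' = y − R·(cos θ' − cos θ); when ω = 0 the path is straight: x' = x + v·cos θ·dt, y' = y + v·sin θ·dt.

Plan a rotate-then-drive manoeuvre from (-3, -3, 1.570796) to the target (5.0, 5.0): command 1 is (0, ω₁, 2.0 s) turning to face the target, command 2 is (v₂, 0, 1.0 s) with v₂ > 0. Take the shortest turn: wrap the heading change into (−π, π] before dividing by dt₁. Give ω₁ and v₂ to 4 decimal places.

heading to target = atan2(5−-3, 5−-3) = 0.7854
Δθ = wrap(0.7854 − 1.5708) = -0.7854; ω₁ = Δθ/dt₁ = -0.3927
distance = √((5−-3)² + (5−-3)²) = 11.3137; v₂ = distance/dt₂ = 11.3137

ω₁ = -0.3927, v₂ = 11.3137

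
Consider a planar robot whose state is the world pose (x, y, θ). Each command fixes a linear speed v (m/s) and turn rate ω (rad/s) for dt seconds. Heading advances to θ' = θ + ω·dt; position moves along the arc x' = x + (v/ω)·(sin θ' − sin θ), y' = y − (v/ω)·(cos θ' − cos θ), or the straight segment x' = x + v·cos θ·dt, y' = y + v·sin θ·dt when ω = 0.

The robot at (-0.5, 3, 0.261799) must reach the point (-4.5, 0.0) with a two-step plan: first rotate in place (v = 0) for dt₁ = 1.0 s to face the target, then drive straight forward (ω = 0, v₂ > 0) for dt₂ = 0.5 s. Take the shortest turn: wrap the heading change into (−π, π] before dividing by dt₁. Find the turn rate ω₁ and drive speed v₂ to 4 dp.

heading to target = atan2(0−3, -4.5−-0.5) = -2.4981
Δθ = wrap(-2.4981 − 0.2618) = -2.7599; ω₁ = Δθ/dt₁ = -2.7599
distance = √((-4.5−-0.5)² + (0−3)²) = 5.0000; v₂ = distance/dt₂ = 10.0000

ω₁ = -2.7599, v₂ = 10.0000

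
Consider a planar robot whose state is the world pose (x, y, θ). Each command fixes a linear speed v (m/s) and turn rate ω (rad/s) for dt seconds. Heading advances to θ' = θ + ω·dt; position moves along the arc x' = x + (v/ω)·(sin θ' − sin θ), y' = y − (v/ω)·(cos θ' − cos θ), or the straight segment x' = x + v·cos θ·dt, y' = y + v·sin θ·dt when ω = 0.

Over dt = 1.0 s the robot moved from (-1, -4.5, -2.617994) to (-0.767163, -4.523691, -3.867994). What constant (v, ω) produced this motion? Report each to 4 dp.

v = -0.2500, ω = -1.2500

Δθ = -3.867994 − -2.617994 = -1.250000
ω = Δθ/dt = -1.250000/1.0 = -1.2500
R = Δx/(sin θ' − sin θ) = 0.2000
v = R·ω = 0.2000·-1.2500 = -0.2500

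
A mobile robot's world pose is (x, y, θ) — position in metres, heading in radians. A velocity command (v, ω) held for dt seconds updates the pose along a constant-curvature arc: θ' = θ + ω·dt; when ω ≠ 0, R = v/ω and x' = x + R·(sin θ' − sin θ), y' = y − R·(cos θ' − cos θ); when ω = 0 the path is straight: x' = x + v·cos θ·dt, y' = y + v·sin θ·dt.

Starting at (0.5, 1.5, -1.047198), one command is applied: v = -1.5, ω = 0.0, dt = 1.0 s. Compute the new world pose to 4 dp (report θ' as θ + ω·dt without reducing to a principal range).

(-0.2500, 2.7990, -1.0472)

θ' = -1.0472 + 0.0·1.0 = -1.0472
ω = 0 → straight: x' = 0.5 + -1.5·cos(-1.0472)·1.0 = -0.2500
y' = 1.5 + -1.5·sin(-1.0472)·1.0 = 2.7990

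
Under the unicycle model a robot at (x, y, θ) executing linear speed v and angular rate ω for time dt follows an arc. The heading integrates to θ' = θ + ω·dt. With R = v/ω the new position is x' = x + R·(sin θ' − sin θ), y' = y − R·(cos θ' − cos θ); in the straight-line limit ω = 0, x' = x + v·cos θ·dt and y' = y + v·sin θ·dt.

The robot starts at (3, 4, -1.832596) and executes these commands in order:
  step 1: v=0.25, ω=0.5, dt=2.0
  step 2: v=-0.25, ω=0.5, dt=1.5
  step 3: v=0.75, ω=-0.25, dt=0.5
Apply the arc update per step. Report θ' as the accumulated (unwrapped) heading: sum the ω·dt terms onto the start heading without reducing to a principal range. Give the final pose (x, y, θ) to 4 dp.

step 1: θ'=-0.8326 (R=0.5000) → pose (3.1131, 3.5341, -0.8326)
step 2: θ'=-0.0826 (R=-0.5000) → pose (2.7845, 3.6959, -0.0826)
step 3: θ'=-0.2076 (R=-3.0000) → pose (3.1554, 3.6417, -0.2076)

(3.1554, 3.6417, -0.2076)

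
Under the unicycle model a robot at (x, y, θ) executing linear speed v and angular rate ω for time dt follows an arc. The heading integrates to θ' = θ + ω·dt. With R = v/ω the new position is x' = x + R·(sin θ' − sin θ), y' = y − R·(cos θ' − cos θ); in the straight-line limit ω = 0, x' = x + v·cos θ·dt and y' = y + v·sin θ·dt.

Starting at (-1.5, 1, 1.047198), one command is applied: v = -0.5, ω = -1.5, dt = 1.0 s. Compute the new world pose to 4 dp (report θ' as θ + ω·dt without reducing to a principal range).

θ' = 1.0472 + -1.5·1.0 = -0.4528
R = v/ω = -0.5/-1.5 = 0.3333
x' = -1.5 + 0.3333·(sin -0.4528 − sin 1.0472) = -1.9345
y' = 1 − 0.3333·(cos -0.4528 − cos 1.0472) = 0.8669

(-1.9345, 0.8669, -0.4528)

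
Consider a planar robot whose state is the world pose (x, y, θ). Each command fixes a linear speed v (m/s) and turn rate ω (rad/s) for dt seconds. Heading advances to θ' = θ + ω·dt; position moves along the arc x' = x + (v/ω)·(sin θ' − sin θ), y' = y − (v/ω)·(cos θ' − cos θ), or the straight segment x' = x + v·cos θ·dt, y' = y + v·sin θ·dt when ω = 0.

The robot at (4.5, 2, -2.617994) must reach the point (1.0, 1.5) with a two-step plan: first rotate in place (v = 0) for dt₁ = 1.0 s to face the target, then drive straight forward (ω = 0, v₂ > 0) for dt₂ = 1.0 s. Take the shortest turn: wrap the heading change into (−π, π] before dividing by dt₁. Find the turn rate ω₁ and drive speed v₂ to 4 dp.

ω₁ = -0.3817, v₂ = 3.5355

heading to target = atan2(1.5−2, 1−4.5) = -2.9997
Δθ = wrap(-2.9997 − -2.6180) = -0.3817; ω₁ = Δθ/dt₁ = -0.3817
distance = √((1−4.5)² + (1.5−2)²) = 3.5355; v₂ = distance/dt₂ = 3.5355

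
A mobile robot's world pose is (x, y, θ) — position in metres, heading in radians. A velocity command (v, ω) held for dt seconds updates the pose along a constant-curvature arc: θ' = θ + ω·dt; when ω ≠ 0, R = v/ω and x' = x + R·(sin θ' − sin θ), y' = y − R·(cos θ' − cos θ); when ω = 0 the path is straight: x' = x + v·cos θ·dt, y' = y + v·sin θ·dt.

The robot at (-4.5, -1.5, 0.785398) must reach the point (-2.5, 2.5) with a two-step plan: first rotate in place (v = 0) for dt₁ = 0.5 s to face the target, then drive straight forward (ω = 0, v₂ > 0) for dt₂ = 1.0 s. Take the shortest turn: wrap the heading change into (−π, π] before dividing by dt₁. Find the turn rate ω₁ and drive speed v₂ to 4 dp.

heading to target = atan2(2.5−-1.5, -2.5−-4.5) = 1.1071
Δθ = wrap(1.1071 − 0.7854) = 0.3218; ω₁ = Δθ/dt₁ = 0.6435
distance = √((-2.5−-4.5)² + (2.5−-1.5)²) = 4.4721; v₂ = distance/dt₂ = 4.4721

ω₁ = 0.6435, v₂ = 4.4721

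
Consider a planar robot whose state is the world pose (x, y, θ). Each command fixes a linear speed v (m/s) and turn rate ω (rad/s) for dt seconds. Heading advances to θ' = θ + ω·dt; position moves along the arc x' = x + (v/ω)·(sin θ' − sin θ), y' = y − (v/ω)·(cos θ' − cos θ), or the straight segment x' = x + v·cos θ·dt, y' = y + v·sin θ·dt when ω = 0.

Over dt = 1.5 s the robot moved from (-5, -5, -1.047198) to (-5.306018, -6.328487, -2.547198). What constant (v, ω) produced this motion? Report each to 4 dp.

v = 1.0000, ω = -1.0000

Δθ = -2.547198 − -1.047198 = -1.500000
ω = Δθ/dt = -1.500000/1.5 = -1.0000
R = −Δy/(cos θ' − cos θ) = -1.0000
v = R·ω = -1.0000·-1.0000 = 1.0000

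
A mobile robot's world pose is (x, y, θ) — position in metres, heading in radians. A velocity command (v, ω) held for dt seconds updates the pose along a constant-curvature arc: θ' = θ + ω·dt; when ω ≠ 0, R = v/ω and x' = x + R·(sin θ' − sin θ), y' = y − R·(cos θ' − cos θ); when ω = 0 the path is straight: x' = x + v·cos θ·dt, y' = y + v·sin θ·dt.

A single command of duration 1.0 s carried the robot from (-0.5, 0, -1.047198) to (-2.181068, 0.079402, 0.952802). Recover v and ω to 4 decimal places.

Δθ = 0.952802 − -1.047198 = 2.000000
ω = Δθ/dt = 2.000000/1.0 = 2.0000
R = Δx/(sin θ' − sin θ) = -1.0000
v = R·ω = -1.0000·2.0000 = -2.0000

v = -2.0000, ω = 2.0000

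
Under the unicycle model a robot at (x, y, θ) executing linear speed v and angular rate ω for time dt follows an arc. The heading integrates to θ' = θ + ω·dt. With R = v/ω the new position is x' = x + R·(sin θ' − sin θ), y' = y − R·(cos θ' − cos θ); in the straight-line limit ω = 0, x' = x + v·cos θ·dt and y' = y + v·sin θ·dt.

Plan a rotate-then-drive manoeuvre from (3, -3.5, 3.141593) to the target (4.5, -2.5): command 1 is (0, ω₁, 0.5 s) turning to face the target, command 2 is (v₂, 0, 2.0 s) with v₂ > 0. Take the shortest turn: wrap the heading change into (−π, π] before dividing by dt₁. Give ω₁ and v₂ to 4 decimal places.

heading to target = atan2(-2.5−-3.5, 4.5−3) = 0.5880
Δθ = wrap(0.5880 − 3.1416) = -2.5536; ω₁ = Δθ/dt₁ = -5.1072
distance = √((4.5−3)² + (-2.5−-3.5)²) = 1.8028; v₂ = distance/dt₂ = 0.9014

ω₁ = -5.1072, v₂ = 0.9014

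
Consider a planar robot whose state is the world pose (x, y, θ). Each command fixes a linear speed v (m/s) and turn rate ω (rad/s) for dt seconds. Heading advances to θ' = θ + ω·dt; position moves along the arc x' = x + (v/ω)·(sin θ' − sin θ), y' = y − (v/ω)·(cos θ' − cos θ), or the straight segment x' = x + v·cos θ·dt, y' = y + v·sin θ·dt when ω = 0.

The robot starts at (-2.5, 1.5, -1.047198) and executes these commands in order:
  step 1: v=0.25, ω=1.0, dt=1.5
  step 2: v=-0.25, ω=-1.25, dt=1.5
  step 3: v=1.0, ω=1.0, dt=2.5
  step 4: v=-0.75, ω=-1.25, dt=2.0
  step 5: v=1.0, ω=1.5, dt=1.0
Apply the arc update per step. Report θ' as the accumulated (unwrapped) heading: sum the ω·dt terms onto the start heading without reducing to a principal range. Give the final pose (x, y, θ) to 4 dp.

step 1: θ'=0.4528 (R=0.2500) → pose (-2.1741, 1.4002, 0.4528)
step 2: θ'=-1.4222 (R=0.2000) → pose (-2.4594, 1.5504, -1.4222)
step 3: θ'=1.0778 (R=1.0000) → pose (-0.5895, 1.2252, 1.0778)
step 4: θ'=-1.4222 (R=0.6000) → pose (-1.7115, 1.4203, -1.4222)
step 5: θ'=0.0778 (R=0.6667) → pose (-1.0003, 0.8544, 0.0778)

(-1.0003, 0.8544, 0.0778)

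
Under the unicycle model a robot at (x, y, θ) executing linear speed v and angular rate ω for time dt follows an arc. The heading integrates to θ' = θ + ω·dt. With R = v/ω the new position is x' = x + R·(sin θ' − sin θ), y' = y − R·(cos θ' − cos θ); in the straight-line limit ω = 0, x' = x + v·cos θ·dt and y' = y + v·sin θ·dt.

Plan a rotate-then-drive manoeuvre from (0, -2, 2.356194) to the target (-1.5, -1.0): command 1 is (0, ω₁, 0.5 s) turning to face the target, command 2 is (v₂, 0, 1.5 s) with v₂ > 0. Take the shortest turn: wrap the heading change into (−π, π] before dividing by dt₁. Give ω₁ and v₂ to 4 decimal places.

ω₁ = 0.3948, v₂ = 1.2019

heading to target = atan2(-1−-2, -1.5−0) = 2.5536
Δθ = wrap(2.5536 − 2.3562) = 0.1974; ω₁ = Δθ/dt₁ = 0.3948
distance = √((-1.5−0)² + (-1−-2)²) = 1.8028; v₂ = distance/dt₂ = 1.2019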